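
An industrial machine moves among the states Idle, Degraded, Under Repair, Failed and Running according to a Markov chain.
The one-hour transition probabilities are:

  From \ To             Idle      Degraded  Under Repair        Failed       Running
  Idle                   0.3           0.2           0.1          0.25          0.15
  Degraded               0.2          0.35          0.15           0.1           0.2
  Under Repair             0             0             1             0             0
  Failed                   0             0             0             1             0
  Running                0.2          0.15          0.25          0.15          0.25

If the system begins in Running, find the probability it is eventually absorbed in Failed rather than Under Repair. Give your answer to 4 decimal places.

0.4521

Let h(s) be the probability of absorption at Failed starting from transient state s. Then h(Failed) = 1 and h(Under Repair) = 0. By first-step analysis:
h(Idle) = 0.3·h(Idle) + 0.2·h(Degraded) + 0.1·0 + 0.25·1 + 0.15·h(Running)
h(Degraded) = 0.2·h(Idle) + 0.35·h(Degraded) + 0.15·0 + 0.1·1 + 0.2·h(Running)
h(Running) = 0.2·h(Idle) + 0.15·h(Degraded) + 0.25·0 + 0.15·1 + 0.25·h(Running)
Solving: h(Idle) = 0.5895, h(Degraded) = 0.4743, h(Running) = 0.4521.
Starting from Running, the probability is 0.4521.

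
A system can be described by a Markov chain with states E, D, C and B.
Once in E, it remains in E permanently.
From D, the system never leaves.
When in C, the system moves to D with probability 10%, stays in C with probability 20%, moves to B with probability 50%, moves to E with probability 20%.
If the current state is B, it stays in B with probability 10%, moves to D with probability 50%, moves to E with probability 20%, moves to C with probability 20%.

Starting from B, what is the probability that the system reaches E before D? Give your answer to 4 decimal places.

0.3226

Let h(s) be the probability of absorption at E starting from transient state s. Then h(E) = 1 and h(D) = 0. By first-step analysis:
h(C) = 0.2·1 + 0.1·0 + 0.2·h(C) + 0.5·h(B)
h(B) = 0.2·1 + 0.5·0 + 0.2·h(C) + 0.1·h(B)
Solving: h(C) = 0.4516, h(B) = 0.3226.
Starting from B, the probability is 0.3226.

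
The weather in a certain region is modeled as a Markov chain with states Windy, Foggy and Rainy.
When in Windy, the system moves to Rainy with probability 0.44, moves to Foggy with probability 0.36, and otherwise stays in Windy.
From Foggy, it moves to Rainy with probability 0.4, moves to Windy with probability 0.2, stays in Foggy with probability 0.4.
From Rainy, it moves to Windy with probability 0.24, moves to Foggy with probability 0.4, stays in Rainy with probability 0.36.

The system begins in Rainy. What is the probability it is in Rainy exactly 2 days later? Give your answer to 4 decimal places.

Sum over the intermediate state after 1 day:
P = P(Rainy→Windy)·P(Windy→Rainy) + P(Rainy→Foggy)·P(Foggy→Rainy) + P(Rainy→Rainy)·P(Rainy→Rainy)
  = 0.24×0.44 + 0.4×0.4 + 0.36×0.36
  = 0.1056 + 0.1600 + 0.1296 = 0.3952

0.3952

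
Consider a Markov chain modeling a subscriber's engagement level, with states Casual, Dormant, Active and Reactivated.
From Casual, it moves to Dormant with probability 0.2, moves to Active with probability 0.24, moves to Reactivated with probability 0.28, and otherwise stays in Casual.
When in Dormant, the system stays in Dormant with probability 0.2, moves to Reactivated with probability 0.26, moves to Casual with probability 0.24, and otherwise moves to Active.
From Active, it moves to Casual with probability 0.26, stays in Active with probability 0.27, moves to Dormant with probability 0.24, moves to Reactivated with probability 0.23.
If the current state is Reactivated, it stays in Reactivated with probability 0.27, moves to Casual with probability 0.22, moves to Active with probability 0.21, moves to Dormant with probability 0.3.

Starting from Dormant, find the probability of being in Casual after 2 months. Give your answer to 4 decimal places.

0.2504

Propagate the distribution vector 2 months from Dormant.
After 0 months: (0.0000, 1.0000, 0.0000, 0.0000)
After 1 month: (0.2400, 0.2000, 0.3000, 0.2600)
After 2 months: (0.2504, 0.2380, 0.2532, 0.2584)
P(in Casual after 2 months) = 0.2504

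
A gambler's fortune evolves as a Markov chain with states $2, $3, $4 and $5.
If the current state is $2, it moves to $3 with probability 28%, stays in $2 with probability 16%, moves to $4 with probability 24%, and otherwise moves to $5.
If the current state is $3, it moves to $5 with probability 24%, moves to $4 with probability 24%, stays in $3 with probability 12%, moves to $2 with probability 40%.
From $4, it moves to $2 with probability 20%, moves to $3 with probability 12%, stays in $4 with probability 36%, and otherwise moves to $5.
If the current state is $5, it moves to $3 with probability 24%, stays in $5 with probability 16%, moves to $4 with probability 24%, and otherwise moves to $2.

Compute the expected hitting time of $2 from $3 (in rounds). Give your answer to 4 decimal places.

2.9783

Let t(s) be the expected number of rounds to first reach $2 from state s, with t($2) = 0. Conditioning on the first round:
t($3) = 1 + 0.12·t($3) + 0.24·t($4) + 0.24·t($5)
t($4) = 1 + 0.12·t($3) + 0.36·t($4) + 0.32·t($5)
t($5) = 1 + 0.24·t($3) + 0.24·t($4) + 0.16·t($5)
Solving: t($3) = 2.9783, t($4) = 3.6653, t($5) = 3.0886.
Expected rounds from $3 to $2: 2.9783.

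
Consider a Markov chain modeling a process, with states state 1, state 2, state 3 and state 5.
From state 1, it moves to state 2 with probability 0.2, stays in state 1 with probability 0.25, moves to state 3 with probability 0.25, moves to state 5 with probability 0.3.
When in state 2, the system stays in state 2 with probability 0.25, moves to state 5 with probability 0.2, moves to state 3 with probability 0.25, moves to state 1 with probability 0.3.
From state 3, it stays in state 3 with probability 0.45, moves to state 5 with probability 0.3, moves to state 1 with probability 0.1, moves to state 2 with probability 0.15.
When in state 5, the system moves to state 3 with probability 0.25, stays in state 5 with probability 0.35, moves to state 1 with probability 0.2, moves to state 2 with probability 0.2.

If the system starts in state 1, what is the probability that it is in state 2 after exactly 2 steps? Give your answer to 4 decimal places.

Propagate the distribution vector 2 steps from state 1.
After 0 steps: (1.0000, 0.0000, 0.0000, 0.0000)
After 1 step: (0.2500, 0.2000, 0.2500, 0.3000)
After 2 steps: (0.2075, 0.1975, 0.3000, 0.2950)
P(in state 2 after 2 steps) = 0.1975

0.1975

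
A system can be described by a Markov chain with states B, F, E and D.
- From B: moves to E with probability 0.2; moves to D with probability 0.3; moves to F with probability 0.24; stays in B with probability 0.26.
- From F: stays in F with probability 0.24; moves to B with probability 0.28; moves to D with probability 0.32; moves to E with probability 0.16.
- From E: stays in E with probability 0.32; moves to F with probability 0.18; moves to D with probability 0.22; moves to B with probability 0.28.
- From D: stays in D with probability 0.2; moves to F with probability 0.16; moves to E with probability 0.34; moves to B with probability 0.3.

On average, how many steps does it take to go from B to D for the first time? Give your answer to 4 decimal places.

Let t(s) be the expected number of steps to first reach D from state s, with t(D) = 0. Conditioning on the first step:
t(B) = 1 + 0.26·t(B) + 0.24·t(F) + 0.2·t(E)
t(F) = 1 + 0.28·t(B) + 0.24·t(F) + 0.16·t(E)
t(E) = 1 + 0.28·t(B) + 0.18·t(F) + 0.32·t(E)
Solving: t(B) = 3.4821, t(F) = 3.3996, t(E) = 3.8043.
Expected steps from B to D: 3.4821.

3.4821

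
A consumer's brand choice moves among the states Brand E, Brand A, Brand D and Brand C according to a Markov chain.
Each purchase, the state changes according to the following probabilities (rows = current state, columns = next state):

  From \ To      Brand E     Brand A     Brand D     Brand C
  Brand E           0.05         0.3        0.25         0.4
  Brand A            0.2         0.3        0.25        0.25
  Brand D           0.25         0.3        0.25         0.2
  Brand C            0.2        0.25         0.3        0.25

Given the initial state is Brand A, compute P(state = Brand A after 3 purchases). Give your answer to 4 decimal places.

Propagate the distribution vector 3 purchases from Brand A.
After 0 purchases: (0.0000, 1.0000, 0.0000, 0.0000)
After 1 purchase: (0.2000, 0.3000, 0.2500, 0.2500)
After 2 purchases: (0.1825, 0.2875, 0.2625, 0.2675)
After 3 purchases: (0.1858, 0.2866, 0.2634, 0.2643)
P(in Brand A after 3 purchases) = 0.2866

0.2866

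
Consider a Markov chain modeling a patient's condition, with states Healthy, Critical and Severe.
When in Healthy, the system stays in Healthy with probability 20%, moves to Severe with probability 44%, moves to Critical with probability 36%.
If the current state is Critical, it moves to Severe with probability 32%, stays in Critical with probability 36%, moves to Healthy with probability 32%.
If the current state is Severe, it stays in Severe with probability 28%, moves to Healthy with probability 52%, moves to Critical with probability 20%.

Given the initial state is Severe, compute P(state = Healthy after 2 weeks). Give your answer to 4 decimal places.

0.3136

Sum over the intermediate state after 1 week:
P = P(Severe→Healthy)·P(Healthy→Healthy) + P(Severe→Critical)·P(Critical→Healthy) + P(Severe→Severe)·P(Severe→Healthy)
  = 0.52×0.2 + 0.2×0.32 + 0.28×0.52
  = 0.1040 + 0.0640 + 0.1456 = 0.3136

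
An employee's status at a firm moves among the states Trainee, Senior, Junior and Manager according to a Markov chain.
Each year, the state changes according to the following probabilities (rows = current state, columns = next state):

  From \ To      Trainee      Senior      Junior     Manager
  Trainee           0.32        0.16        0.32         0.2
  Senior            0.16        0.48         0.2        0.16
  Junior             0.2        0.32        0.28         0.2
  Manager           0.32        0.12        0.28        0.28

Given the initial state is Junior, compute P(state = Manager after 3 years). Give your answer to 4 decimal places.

Propagate the distribution vector 3 years from Junior.
After 0 years: (0.0000, 0.0000, 1.0000, 0.0000)
After 1 year: (0.2000, 0.3200, 0.2800, 0.2000)
After 2 years: (0.2352, 0.2992, 0.2624, 0.2032)
After 3 years: (0.2406, 0.2896, 0.2655, 0.2043)
P(in Manager after 3 years) = 0.2043

0.2043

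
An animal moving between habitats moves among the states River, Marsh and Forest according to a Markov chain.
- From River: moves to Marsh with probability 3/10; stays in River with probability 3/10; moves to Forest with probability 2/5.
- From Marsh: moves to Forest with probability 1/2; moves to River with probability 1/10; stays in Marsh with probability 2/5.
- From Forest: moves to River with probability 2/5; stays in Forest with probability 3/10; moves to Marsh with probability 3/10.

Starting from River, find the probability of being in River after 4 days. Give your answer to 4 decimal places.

0.2728

Propagate the distribution vector 4 days from River.
After 0 days: (1.0000, 0.0000, 0.0000)
After 1 day: (0.3000, 0.3000, 0.4000)
After 2 days: (0.2800, 0.3300, 0.3900)
After 3 days: (0.2730, 0.3330, 0.3940)
After 4 days: (0.2728, 0.3333, 0.3939)
P(in River after 4 days) = 0.2728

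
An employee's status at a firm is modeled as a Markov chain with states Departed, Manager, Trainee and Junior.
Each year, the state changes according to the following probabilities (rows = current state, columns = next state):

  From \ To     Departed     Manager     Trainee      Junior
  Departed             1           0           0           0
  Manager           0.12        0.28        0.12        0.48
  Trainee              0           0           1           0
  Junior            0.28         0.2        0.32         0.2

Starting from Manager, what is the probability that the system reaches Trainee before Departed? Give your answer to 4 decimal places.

Let h(s) be the probability of absorption at Trainee starting from transient state s. Then h(Trainee) = 1 and h(Departed) = 0. By first-step analysis:
h(Manager) = 0.12·0 + 0.28·h(Manager) + 0.12·1 + 0.48·h(Junior)
h(Junior) = 0.28·0 + 0.2·h(Manager) + 0.32·1 + 0.2·h(Junior)
Solving: h(Manager) = 0.5200, h(Junior) = 0.5300.
Starting from Manager, the probability is 0.5200.

0.5200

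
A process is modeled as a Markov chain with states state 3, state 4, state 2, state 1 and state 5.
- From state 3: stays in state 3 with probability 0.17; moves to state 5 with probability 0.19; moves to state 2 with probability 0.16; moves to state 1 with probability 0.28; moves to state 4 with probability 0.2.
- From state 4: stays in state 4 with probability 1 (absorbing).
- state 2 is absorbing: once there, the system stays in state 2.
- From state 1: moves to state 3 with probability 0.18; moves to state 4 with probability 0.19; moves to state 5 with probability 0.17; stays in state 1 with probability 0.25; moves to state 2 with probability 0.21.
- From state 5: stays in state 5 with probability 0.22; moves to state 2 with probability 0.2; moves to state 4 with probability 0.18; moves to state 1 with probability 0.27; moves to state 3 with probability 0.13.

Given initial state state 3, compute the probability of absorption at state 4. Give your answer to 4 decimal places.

0.5165

Let h(s) be the probability of absorption at state 4 starting from transient state s. Then h(state 4) = 1 and h(state 2) = 0. By first-step analysis:
h(state 3) = 0.17·h(state 3) + 0.2·1 + 0.16·0 + 0.28·h(state 1) + 0.19·h(state 5)
h(state 1) = 0.18·h(state 3) + 0.19·1 + 0.21·0 + 0.25·h(state 1) + 0.17·h(state 5)
h(state 5) = 0.13·h(state 3) + 0.18·1 + 0.2·0 + 0.27·h(state 1) + 0.22·h(state 5)
Solving: h(state 3) = 0.5165, h(state 1) = 0.4874, h(state 5) = 0.4856.
Starting from state 3, the probability is 0.5165.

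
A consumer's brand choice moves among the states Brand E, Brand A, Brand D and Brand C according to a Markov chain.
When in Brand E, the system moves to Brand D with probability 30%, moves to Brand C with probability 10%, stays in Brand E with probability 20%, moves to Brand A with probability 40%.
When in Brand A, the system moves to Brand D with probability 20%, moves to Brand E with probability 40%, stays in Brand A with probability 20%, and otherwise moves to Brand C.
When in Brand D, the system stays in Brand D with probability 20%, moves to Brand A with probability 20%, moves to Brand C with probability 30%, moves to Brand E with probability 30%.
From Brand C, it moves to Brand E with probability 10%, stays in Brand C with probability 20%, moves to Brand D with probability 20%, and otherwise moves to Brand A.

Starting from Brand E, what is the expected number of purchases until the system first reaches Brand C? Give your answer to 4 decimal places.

5.6034

Let t(s) be the expected number of purchases to first reach Brand C from state s, with t(Brand C) = 0. Conditioning on the first purchase:
t(Brand E) = 1 + 0.2·t(Brand E) + 0.4·t(Brand A) + 0.3·t(Brand D)
t(Brand A) = 1 + 0.4·t(Brand E) + 0.2·t(Brand A) + 0.2·t(Brand D)
t(Brand D) = 1 + 0.3·t(Brand E) + 0.2·t(Brand A) + 0.2·t(Brand D)
Solving: t(Brand E) = 5.6034, t(Brand A) = 5.2155, t(Brand D) = 4.6552.
Expected purchases from Brand E to Brand C: 5.6034.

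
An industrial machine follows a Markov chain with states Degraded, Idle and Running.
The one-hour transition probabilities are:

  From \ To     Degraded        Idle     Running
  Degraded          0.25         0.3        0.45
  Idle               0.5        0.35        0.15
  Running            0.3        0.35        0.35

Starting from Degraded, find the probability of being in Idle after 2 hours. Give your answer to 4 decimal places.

Sum over the intermediate state after 1 hour:
P = P(Degraded→Degraded)·P(Degraded→Idle) + P(Degraded→Idle)·P(Idle→Idle) + P(Degraded→Running)·P(Running→Idle)
  = 0.25×0.3 + 0.3×0.35 + 0.45×0.35
  = 0.0750 + 0.1050 + 0.1575 = 0.3375

0.3375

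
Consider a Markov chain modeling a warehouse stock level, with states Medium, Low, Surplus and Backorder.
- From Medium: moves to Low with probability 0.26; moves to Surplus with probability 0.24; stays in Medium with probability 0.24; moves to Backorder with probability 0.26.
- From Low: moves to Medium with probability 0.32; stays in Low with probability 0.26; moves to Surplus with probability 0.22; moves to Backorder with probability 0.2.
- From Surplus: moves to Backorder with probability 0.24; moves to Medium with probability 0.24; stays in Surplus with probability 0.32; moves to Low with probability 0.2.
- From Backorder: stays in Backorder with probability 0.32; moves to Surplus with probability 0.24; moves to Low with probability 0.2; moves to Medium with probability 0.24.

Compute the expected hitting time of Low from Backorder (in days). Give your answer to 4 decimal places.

Let t(s) be the expected number of days to first reach Low from state s, with t(Low) = 0. Conditioning on the first day:
t(Medium) = 1 + 0.24·t(Medium) + 0.24·t(Surplus) + 0.26·t(Backorder)
t(Surplus) = 1 + 0.24·t(Medium) + 0.32·t(Surplus) + 0.24·t(Backorder)
t(Backorder) = 1 + 0.24·t(Medium) + 0.24·t(Surplus) + 0.32·t(Backorder)
Solving: t(Medium) = 4.3843, t(Surplus) = 4.6642, t(Backorder) = 4.6642.
Expected days from Backorder to Low: 4.6642.

4.6642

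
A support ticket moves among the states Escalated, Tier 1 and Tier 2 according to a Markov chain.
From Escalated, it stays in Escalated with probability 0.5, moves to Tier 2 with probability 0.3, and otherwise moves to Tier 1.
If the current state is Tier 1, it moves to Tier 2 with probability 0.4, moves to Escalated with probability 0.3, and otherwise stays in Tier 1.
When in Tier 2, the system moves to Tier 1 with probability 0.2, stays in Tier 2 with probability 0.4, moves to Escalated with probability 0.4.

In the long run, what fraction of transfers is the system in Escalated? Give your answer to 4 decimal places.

0.4198

Let the stationary distribution be π with π = πP and π_1 + π_2 + π_3 = 1.
π_1 = 0.5·π_1 + 0.3·π_2 + 0.4·π_3
π_2 = 0.2·π_1 + 0.3·π_2 + 0.2·π_3
Solving with the normalization constraint gives π = (0.4198, 0.2222, 0.3580).
So the stationary probability of Escalated is 0.4198.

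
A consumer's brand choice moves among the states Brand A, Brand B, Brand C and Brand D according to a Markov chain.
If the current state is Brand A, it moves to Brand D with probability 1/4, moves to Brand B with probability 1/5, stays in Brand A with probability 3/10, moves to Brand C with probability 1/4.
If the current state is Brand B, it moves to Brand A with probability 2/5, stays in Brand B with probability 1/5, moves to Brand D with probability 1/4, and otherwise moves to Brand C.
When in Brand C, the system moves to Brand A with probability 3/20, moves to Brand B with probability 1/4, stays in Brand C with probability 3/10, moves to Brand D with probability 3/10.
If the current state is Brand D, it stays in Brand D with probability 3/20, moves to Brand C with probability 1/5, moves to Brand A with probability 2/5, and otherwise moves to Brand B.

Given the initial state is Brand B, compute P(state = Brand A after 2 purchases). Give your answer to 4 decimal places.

Propagate the distribution vector 2 purchases from Brand B.
After 0 purchases: (0.0000, 1.0000, 0.0000, 0.0000)
After 1 purchase: (0.4000, 0.2000, 0.1500, 0.2500)
After 2 purchases: (0.3225, 0.2200, 0.2250, 0.2325)
P(in Brand A after 2 purchases) = 0.3225

0.3225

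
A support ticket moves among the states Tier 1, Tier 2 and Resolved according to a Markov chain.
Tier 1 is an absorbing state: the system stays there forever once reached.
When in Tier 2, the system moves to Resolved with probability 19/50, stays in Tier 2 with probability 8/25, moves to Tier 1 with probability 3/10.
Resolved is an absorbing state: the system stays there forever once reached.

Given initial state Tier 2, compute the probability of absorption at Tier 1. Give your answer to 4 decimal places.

Let h(s) be the probability of absorption at Tier 1 starting from transient state s. Then h(Tier 1) = 1 and h(Resolved) = 0. By first-step analysis:
h(Tier 2) = 0.3·1 + 0.32·h(Tier 2) + 0.38·0
Solving: h(Tier 2) = 0.4412.
Starting from Tier 2, the probability is 0.4412.

0.4412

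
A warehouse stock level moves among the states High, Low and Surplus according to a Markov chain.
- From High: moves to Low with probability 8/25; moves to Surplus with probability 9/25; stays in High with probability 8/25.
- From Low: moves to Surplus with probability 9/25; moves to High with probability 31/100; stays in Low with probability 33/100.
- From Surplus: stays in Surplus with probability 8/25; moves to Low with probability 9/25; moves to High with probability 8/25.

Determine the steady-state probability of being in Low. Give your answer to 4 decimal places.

0.3372

Let the stationary distribution be π with π = πP and π_1 + π_2 + π_3 = 1.
π_1 = 0.32·π_1 + 0.31·π_2 + 0.32·π_3
π_2 = 0.32·π_1 + 0.33·π_2 + 0.36·π_3
Solving with the normalization constraint gives π = (0.3166, 0.3372, 0.3462).
So the stationary probability of Low is 0.3372.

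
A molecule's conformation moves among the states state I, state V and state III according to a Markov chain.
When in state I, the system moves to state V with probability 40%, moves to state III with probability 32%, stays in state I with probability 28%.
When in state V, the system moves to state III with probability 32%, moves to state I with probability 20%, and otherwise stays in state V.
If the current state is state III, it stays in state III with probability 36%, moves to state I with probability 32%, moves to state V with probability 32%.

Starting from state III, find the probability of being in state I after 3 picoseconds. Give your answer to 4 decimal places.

Propagate the distribution vector 3 picoseconds from state III.
After 0 picoseconds: (0.0000, 0.0000, 1.0000)
After 1 picosecond: (0.3200, 0.3200, 0.3600)
After 2 picoseconds: (0.2688, 0.3968, 0.3344)
After 3 picoseconds: (0.2616, 0.4050, 0.3334)
P(in state I after 3 picoseconds) = 0.2616

0.2616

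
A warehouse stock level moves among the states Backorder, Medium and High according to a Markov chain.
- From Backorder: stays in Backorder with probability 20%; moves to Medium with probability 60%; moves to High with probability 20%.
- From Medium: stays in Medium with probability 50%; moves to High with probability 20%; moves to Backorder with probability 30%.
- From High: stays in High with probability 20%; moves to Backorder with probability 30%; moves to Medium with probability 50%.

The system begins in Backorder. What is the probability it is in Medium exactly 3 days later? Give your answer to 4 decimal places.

0.5280

Propagate the distribution vector 3 days from Backorder.
After 0 days: (1.0000, 0.0000, 0.0000)
After 1 day: (0.2000, 0.6000, 0.2000)
After 2 days: (0.2800, 0.5200, 0.2000)
After 3 days: (0.2720, 0.5280, 0.2000)
P(in Medium after 3 days) = 0.5280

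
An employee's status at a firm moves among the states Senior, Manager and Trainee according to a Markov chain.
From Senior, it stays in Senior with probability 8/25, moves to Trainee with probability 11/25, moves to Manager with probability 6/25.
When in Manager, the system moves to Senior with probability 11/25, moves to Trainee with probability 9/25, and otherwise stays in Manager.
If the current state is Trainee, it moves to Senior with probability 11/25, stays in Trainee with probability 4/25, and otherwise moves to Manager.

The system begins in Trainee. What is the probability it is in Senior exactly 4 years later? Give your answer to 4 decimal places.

0.3928

Propagate the distribution vector 4 years from Trainee.
After 0 years: (0.0000, 0.0000, 1.0000)
After 1 year: (0.4400, 0.4000, 0.1600)
After 2 years: (0.3872, 0.2496, 0.3632)
After 3 years: (0.3935, 0.2881, 0.3183)
After 4 years: (0.3928, 0.2794, 0.3278)
P(in Senior after 4 years) = 0.3928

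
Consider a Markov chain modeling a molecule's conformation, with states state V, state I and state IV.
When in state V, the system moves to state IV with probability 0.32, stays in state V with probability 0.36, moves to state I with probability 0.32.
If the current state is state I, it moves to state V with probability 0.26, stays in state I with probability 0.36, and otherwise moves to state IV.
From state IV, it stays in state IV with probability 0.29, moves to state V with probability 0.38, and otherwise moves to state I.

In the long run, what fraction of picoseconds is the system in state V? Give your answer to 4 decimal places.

Let the stationary distribution be π with π = πP and π_1 + π_2 + π_3 = 1.
π_1 = 0.36·π_1 + 0.26·π_2 + 0.38·π_3
π_2 = 0.32·π_1 + 0.36·π_2 + 0.33·π_3
Solving with the normalization constraint gives π = (0.3329, 0.3368, 0.3303).
So the stationary probability of state V is 0.3329.

0.3329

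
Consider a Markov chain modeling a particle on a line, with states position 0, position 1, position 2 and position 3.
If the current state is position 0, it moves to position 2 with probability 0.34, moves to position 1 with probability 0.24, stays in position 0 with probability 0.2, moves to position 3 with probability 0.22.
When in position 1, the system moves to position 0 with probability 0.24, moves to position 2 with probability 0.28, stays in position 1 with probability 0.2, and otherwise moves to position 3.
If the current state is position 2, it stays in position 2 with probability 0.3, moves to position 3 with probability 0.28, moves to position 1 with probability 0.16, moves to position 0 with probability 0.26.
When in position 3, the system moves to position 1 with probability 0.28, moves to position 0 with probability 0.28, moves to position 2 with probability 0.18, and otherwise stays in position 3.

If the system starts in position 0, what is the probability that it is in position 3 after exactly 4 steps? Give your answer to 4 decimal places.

Propagate the distribution vector 4 steps from position 0.
After 0 steps: (1.0000, 0.0000, 0.0000, 0.0000)
After 1 step: (0.2000, 0.2400, 0.3400, 0.2200)
After 2 steps: (0.2476, 0.2120, 0.2768, 0.2636)
After 3 steps: (0.2462, 0.2199, 0.2740, 0.2599)
After 4 steps: (0.2460, 0.2197, 0.2743, 0.2600)
P(in position 3 after 4 steps) = 0.2600

0.2600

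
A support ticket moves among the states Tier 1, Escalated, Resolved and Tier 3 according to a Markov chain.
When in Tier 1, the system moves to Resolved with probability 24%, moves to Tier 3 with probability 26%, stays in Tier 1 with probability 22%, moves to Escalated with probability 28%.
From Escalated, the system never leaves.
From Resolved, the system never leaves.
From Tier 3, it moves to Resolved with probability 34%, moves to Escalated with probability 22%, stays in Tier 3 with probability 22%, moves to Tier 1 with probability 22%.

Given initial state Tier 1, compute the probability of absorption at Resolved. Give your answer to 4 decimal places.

Let h(s) be the probability of absorption at Resolved starting from transient state s. Then h(Resolved) = 1 and h(Escalated) = 0. By first-step analysis:
h(Tier 1) = 0.22·h(Tier 1) + 0.28·0 + 0.24·1 + 0.26·h(Tier 3)
h(Tier 3) = 0.22·h(Tier 1) + 0.22·0 + 0.34·1 + 0.22·h(Tier 3)
Solving: h(Tier 1) = 0.5000, h(Tier 3) = 0.5769.
Starting from Tier 1, the probability is 0.5000.

0.5000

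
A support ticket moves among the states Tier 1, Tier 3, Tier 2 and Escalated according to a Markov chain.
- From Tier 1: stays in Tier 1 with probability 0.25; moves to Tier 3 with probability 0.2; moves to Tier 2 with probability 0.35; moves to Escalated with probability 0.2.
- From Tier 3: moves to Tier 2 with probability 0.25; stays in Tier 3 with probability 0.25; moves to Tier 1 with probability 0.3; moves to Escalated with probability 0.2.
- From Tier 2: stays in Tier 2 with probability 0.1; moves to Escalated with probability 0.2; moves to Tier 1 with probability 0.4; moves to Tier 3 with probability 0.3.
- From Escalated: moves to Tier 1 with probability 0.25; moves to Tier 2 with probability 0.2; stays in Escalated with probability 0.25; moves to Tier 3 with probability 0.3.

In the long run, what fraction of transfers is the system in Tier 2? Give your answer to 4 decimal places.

Let the stationary distribution be π with π = πP and π_1 + π_2 + π_3 + π_4 = 1.
π_1 = 0.25·π_1 + 0.3·π_2 + 0.4·π_3 + 0.25·π_4
π_2 = 0.2·π_1 + 0.25·π_2 + 0.3·π_3 + 0.3·π_4
π_3 = 0.35·π_1 + 0.25·π_2 + 0.1·π_3 + 0.2·π_4
Solving with the normalization constraint gives π = (0.2980, 0.2573, 0.2342, 0.2105).
So the stationary probability of Tier 2 is 0.2342.

0.2342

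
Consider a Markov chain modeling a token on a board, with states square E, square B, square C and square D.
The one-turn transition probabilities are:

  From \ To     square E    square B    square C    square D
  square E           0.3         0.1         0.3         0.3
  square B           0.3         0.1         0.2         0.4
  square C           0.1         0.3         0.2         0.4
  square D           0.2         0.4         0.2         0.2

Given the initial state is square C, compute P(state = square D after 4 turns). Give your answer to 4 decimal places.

Propagate the distribution vector 4 turns from square C.
After 0 turns: (0.0000, 0.0000, 1.0000, 0.0000)
After 1 turn: (0.1000, 0.3000, 0.2000, 0.4000)
After 2 turns: (0.2200, 0.2600, 0.2100, 0.3100)
After 3 turns: (0.2270, 0.2350, 0.2220, 0.3160)
After 4 turns: (0.2240, 0.2392, 0.2227, 0.3141)
P(in square D after 4 turns) = 0.3141

0.3141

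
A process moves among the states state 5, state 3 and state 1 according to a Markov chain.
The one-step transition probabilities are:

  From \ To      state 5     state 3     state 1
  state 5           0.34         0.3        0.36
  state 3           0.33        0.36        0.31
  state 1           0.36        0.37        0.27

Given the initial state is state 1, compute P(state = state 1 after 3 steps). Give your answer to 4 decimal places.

Propagate the distribution vector 3 steps from state 1.
After 0 steps: (0.0000, 0.0000, 1.0000)
After 1 step: (0.3600, 0.3700, 0.2700)
After 2 steps: (0.3417, 0.3411, 0.3172)
After 3 steps: (0.3429, 0.3427, 0.3144)
P(in state 1 after 3 steps) = 0.3144

0.3144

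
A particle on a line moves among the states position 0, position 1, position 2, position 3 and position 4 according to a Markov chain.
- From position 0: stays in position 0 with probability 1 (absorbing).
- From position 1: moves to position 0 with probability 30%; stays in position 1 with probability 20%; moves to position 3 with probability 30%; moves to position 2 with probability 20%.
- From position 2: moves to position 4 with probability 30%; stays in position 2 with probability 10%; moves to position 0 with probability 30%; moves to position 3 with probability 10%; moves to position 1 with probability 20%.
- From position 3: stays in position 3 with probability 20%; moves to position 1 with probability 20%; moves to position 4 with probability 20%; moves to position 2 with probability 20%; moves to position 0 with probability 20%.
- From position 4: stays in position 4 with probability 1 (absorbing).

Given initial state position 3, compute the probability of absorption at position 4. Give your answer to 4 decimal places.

Let h(s) be the probability of absorption at position 4 starting from transient state s. Then h(position 4) = 1 and h(position 0) = 0. By first-step analysis:
h(position 1) = 0.3·0 + 0.2·h(position 1) + 0.2·h(position 2) + 0.3·h(position 3)
h(position 2) = 0.3·0 + 0.2·h(position 1) + 0.1·h(position 2) + 0.1·h(position 3) + 0.3·1
h(position 3) = 0.2·0 + 0.2·h(position 1) + 0.2·h(position 2) + 0.2·h(position 3) + 0.2·1
Solving: h(position 1) = 0.2707, h(position 2) = 0.4410, h(position 3) = 0.4279.
Starting from position 3, the probability is 0.4279.

0.4279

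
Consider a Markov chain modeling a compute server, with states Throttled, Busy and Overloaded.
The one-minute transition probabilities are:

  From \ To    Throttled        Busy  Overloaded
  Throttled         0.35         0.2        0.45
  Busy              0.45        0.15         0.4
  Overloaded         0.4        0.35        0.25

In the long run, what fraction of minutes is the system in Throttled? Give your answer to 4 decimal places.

Let the stationary distribution be π with π = πP and π_1 + π_2 + π_3 = 1.
π_1 = 0.35·π_1 + 0.45·π_2 + 0.4·π_3
π_2 = 0.2·π_1 + 0.15·π_2 + 0.35·π_3
Solving with the normalization constraint gives π = (0.3925, 0.2426, 0.3649).
So the stationary probability of Throttled is 0.3925.

0.3925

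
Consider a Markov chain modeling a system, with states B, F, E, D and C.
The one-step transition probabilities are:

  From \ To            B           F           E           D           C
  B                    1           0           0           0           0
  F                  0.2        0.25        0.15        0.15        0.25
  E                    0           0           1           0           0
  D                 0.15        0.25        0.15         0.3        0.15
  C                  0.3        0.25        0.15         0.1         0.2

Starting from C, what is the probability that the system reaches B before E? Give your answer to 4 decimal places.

Let h(s) be the probability of absorption at B starting from transient state s. Then h(B) = 1 and h(E) = 0. By first-step analysis:
h(F) = 0.2·1 + 0.25·h(F) + 0.15·0 + 0.15·h(D) + 0.25·h(C)
h(D) = 0.15·1 + 0.25·h(F) + 0.15·0 + 0.3·h(D) + 0.15·h(C)
h(C) = 0.3·1 + 0.25·h(F) + 0.15·0 + 0.1·h(D) + 0.2·h(C)
Solving: h(F) = 0.5880, h(D) = 0.5590, h(C) = 0.6286.
Starting from C, the probability is 0.6286.

0.6286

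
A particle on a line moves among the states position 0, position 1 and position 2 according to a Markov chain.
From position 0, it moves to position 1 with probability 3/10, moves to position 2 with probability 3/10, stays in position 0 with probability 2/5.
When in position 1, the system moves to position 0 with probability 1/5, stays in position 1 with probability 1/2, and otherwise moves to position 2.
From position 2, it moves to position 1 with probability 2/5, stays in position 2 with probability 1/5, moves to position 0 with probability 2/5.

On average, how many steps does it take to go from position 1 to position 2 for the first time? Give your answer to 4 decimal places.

Let t(s) be the expected number of steps to first reach position 2 from state s, with t(position 2) = 0. Conditioning on the first step:
t(position 0) = 1 + 0.4·t(position 0) + 0.3·t(position 1)
t(position 1) = 1 + 0.2·t(position 0) + 0.5·t(position 1)
Solving: t(position 0) = 3.3333, t(position 1) = 3.3333.
Expected steps from position 1 to position 2: 3.3333.

3.3333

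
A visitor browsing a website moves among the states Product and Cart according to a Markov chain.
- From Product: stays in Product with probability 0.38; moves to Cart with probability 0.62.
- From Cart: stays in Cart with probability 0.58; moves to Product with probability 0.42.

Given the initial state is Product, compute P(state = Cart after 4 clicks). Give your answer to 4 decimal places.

Propagate the distribution vector 4 clicks from Product.
After 0 clicks: (1.0000, 0.0000)
After 1 click: (0.3800, 0.6200)
After 2 clicks: (0.4048, 0.5952)
After 3 clicks: (0.4038, 0.5962)
After 4 clicks: (0.4038, 0.5962)
P(in Cart after 4 clicks) = 0.5962

0.5962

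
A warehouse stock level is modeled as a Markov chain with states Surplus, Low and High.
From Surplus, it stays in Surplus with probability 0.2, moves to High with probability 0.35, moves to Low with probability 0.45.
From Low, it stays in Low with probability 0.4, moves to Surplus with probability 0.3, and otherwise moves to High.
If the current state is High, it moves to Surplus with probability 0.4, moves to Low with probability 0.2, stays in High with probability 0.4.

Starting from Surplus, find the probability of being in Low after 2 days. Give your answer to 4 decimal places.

Sum over the intermediate state after 1 day:
P = P(Surplus→Surplus)·P(Surplus→Low) + P(Surplus→Low)·P(Low→Low) + P(Surplus→High)·P(High→Low)
  = 0.2×0.45 + 0.45×0.4 + 0.35×0.2
  = 0.0900 + 0.1800 + 0.0700 = 0.3400

0.3400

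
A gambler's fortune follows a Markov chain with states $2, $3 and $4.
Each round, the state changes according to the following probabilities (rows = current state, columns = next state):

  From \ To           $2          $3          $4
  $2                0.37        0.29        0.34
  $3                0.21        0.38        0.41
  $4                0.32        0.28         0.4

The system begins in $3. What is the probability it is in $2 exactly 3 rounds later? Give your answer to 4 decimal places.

Propagate the distribution vector 3 rounds from $3.
After 0 rounds: (0.0000, 1.0000, 0.0000)
After 1 round: (0.2100, 0.3800, 0.4100)
After 2 rounds: (0.2887, 0.3201, 0.3912)
After 3 rounds: (0.2992, 0.3149, 0.3859)
P(in $2 after 3 rounds) = 0.2992

0.2992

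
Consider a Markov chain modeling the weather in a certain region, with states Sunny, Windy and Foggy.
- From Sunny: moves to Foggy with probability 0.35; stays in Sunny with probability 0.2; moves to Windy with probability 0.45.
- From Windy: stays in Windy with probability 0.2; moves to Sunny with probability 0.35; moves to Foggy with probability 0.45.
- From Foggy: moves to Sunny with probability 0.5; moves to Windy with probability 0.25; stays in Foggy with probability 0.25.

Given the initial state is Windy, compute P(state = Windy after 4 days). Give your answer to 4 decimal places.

0.3034

Propagate the distribution vector 4 days from Windy.
After 0 days: (0.0000, 1.0000, 0.0000)
After 1 day: (0.3500, 0.2000, 0.4500)
After 2 days: (0.3650, 0.3100, 0.3250)
After 3 days: (0.3440, 0.3075, 0.3485)
After 4 days: (0.3507, 0.3034, 0.3459)
P(in Windy after 4 days) = 0.3034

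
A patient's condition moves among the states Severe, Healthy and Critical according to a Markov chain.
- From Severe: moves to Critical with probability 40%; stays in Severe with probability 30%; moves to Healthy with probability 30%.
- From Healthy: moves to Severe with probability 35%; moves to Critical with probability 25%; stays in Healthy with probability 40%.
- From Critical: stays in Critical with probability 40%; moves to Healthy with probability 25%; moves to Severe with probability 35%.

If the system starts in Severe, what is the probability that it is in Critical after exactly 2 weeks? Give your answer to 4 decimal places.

Sum over the intermediate state after 1 week:
P = P(Severe→Severe)·P(Severe→Critical) + P(Severe→Healthy)·P(Healthy→Critical) + P(Severe→Critical)·P(Critical→Critical)
  = 0.3×0.4 + 0.3×0.25 + 0.4×0.4
  = 0.1200 + 0.0750 + 0.1600 = 0.3550

0.3550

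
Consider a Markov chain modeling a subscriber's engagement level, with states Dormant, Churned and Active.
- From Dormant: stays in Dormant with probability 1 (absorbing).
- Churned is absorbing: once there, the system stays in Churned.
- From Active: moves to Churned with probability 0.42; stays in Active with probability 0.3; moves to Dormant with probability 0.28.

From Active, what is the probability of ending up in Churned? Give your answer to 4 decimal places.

Let h(s) be the probability of absorption at Churned starting from transient state s. Then h(Churned) = 1 and h(Dormant) = 0. By first-step analysis:
h(Active) = 0.28·0 + 0.42·1 + 0.3·h(Active)
Solving: h(Active) = 0.6000.
Starting from Active, the probability is 0.6000.

0.6000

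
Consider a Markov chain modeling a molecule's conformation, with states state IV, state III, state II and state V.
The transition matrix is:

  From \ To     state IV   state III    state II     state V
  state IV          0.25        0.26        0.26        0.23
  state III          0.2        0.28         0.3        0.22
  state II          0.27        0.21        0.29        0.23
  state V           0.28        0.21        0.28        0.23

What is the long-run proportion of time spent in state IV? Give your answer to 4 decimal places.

0.2505

Let the stationary distribution be π with π = πP and π_1 + π_2 + π_3 + π_4 = 1.
π_1 = 0.25·π_1 + 0.2·π_2 + 0.27·π_3 + 0.28·π_4
π_2 = 0.26·π_1 + 0.28·π_2 + 0.21·π_3 + 0.21·π_4
π_3 = 0.26·π_1 + 0.3·π_2 + 0.29·π_3 + 0.28·π_4
Solving with the normalization constraint gives π = (0.2505, 0.2393, 0.2826, 0.2276).
So the stationary probability of state IV is 0.2505.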